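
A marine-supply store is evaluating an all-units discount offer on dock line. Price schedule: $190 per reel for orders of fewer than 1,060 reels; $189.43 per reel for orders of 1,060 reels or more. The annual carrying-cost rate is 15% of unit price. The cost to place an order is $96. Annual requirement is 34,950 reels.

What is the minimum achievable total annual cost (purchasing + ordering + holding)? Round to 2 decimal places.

H₁ = 15%×$190 = $28.5000;  H₂ = 15%×$189.43 = $28.4145
EOQ₁ = √(2×34,950×96/28.5000) = 485.23  (< 1,060, feasible at tier 1)
EOQ₂ = √(2×34,950×96/28.4145) = 485.96  (< 1,060 → use Q = 1,060 at tier-2 price)
TC(tier 1 (EOQ₁), Q≈485.2) = $6,654,329.19
TC(tier 2, Q≈1,060.0) = $6,638,803.47
Minimum at tier 2: $6,638,803.47

$6,638,803.47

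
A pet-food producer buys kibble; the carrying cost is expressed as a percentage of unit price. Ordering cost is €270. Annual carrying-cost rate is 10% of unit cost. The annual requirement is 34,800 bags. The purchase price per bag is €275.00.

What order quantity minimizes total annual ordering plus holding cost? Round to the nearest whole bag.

827 bags

Holding cost per bag per year: H = 10% × €275 = €27.5000
Q* = √(2·D·S / H) = √(2·34,800·270 / 27.5) = √683,345.5 ≈ 826.65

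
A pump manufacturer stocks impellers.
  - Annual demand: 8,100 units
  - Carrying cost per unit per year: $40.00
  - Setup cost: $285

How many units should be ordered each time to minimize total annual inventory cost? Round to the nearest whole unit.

EOQ = √(2DS/H) = √(2 × 8,100 × 285 / 40)
    = √(115,425.00) ≈ 339.74

340 units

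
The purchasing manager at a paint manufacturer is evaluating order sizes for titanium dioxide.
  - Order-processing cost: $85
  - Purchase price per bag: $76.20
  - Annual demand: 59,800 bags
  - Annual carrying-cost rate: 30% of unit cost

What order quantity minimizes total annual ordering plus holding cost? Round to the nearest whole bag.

667 bags

Holding cost per bag per year: H = 30% × $76.2 = $22.8600
Q* = √(2·D·S / H) = √(2·59,800·85 / 22.86) = √444,706.9 ≈ 666.86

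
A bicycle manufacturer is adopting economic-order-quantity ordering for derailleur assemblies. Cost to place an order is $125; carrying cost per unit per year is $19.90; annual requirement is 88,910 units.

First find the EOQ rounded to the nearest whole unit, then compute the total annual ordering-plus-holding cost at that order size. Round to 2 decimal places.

Q* = √(2·D·S / H) = √(2·88,910·125 / 19.9) = √1,116,959.8 ≈ 1,056.86 → Q = 1,057 units
Annual ordering cost = (D/Q)·S = (88,910/1,057) × 125 = $10,514.43
Annual holding cost  = (Q/2)·H = (1,057/2) × 19.9 = $10,517.15
Total = $10,514.43 + $10,517.15 = $21,031.58

$21,031.58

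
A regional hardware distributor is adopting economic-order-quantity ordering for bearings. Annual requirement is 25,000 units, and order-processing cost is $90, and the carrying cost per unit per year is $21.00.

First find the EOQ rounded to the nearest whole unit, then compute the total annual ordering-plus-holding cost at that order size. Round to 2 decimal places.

Optimal lot size Q* = (2 × 25,000 × $90 / $21)^½ ≈ 462.91 → Q = 463 units
Ordering: D/Q × S = 25,000/463 × $90 = $4,859.61
Holding:  Q/2 × H = 463/2 × $21 = $4,861.50
Total = $4,859.61 + $4,861.50 = $9,721.11

$9,721.11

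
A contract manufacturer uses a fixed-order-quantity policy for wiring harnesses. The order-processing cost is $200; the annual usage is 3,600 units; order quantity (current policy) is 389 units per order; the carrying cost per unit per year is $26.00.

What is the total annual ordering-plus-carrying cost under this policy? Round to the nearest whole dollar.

$6,908

Orders/yr = 3,600/389 = 9.254; ordering cost = 9.254 × $200 = $1,850.90
Average inventory = 389/2 = 194.5; holding cost = 194.5 × $26 = $5,057.00
Total = $1,850.90 + $5,057.00 = $6,907.90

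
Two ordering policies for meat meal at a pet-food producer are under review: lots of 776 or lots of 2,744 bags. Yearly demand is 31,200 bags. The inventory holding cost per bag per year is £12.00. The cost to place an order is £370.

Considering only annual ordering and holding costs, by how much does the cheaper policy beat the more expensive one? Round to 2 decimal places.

TC(Q) = (D/Q)S + (Q/2)H
TC(776) = (31,200/776)×370 + (776/2)×12 = £19,532.29
TC(2,744) = (31,200/2,744)×370 + (2,744/2)×12 = £20,671.00
Lots of 776 are cheaper by £1,138.71.

£1,138.71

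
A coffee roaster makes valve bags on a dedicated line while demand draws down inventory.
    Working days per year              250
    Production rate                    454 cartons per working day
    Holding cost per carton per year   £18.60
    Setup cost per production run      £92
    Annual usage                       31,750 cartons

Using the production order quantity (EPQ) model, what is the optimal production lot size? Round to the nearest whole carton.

660 cartons

d = 31,750/250 = 127.0000 cartons/day;  effective holding cost H(1 − d/p) = 18.6·(1 − 127.0000/454) = 13.39692
Q* = √(2DS / H_eff) = √(2·31,750·92 / 13.39692) ≈ 660.36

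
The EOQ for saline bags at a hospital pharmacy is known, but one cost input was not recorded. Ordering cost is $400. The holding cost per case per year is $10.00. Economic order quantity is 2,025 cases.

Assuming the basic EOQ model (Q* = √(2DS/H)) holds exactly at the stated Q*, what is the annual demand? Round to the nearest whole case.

51,258 cases per year

Since Q* = (2DS/H)^½, squaring gives Q*²·H = 2DS.
D = Q²H / (2S) = 2,025² × 10 / (2 × 400) = 51,257.81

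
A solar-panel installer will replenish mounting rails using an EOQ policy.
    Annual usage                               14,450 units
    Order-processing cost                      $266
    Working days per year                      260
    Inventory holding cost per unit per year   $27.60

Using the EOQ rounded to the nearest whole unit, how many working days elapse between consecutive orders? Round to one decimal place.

2DS/H = 2·14,450·266/27.6 = 278,528.99
EOQ = √278,528.99 ≈ 527.76 → Q = 528 units
Days between orders = 260 / (D/Q) = 260 / 27.367 ≈ 9.500

9.5 days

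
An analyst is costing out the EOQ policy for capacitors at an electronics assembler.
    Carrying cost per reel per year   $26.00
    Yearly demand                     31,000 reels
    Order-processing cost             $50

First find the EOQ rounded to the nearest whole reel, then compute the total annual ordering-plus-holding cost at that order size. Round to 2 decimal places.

Optimal lot size Q* = (2 × 31,000 × $50 / $26)^½ ≈ 345.30 → Q = 345 reels
Annual ordering cost = (D/Q)·S = (31,000/345) × 50 = $4,492.75
Annual holding cost  = (Q/2)·H = (345/2) × 26 = $4,485.00
Total = $4,492.75 + $4,485.00 = $8,977.75

$8,977.75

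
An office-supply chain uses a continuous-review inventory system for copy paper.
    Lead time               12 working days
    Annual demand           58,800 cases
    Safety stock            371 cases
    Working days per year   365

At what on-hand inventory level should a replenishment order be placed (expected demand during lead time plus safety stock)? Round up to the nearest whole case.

2,305 cases

Daily demand d = 58,800 / 365 = 161.096 cases/day
Demand during lead time = 161.096 × 12 = 1,933.15
Reorder point = 1,933.15 + 371 = 2,304.15 → round up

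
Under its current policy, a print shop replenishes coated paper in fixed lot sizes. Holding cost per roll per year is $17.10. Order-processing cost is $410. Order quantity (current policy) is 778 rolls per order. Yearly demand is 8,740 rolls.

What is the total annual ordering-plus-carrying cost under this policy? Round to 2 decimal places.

Orders/yr = 8,740/778 = 11.234; ordering cost = 11.234 × $410 = $4,605.91
Average inventory = 778/2 = 389; holding cost = 389 × $17.1 = $6,651.90
Total = $4,605.91 + $6,651.90 = $11,257.81

$11,257.81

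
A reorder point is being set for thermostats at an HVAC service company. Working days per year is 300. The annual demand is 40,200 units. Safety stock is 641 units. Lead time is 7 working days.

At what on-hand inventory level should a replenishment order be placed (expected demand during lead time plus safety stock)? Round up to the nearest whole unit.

1,579 units

Daily demand d = 40,200 / 300 = 134.000 units/day
Demand during lead time = 134.000 × 7 = 938.00
Reorder point = 938.00 + 641 = 1,579.00 → round up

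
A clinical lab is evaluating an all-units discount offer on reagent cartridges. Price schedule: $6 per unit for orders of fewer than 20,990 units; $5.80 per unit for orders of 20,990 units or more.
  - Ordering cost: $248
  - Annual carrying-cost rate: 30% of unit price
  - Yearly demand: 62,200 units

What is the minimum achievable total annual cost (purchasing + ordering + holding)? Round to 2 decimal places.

H₁ = 30%×$6 = $1.8000;  H₂ = 30%×$5.80 = $1.7400
EOQ₁ = √(2×62,200×248/1.8000) = 4,139.99  (< 20,990, feasible at tier 1)
EOQ₂ = √(2×62,200×248/1.7400) = 4,210.77  (< 20,990 → use Q = 20,990 at tier-2 price)
TC(tier 1 (EOQ₁), Q≈4,140.0) = $380,651.99
TC(tier 2, Q≈20,990.0) = $379,756.20
Minimum at tier 2: $379,756.20

$379,756.20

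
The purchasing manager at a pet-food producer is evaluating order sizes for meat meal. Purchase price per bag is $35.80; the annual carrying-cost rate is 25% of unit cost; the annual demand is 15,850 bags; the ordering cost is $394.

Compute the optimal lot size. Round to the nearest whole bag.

H = i·C = 0.25 × $35.8 = $8.9500 per bag-year
Q* = √(2·D·S / H) = √(2·15,850·394 / 8.95) = √1,395,508.4 ≈ 1,181.32

1,181 bags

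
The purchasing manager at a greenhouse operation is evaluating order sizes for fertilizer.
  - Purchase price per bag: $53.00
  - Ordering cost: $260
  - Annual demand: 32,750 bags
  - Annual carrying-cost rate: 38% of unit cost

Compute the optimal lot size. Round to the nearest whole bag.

Holding cost per bag per year: H = 38% × $53 = $20.1400
2DS/H = 2·32,750·260/20.14 = 845,580.93
EOQ = √845,580.93 ≈ 919.55

920 bags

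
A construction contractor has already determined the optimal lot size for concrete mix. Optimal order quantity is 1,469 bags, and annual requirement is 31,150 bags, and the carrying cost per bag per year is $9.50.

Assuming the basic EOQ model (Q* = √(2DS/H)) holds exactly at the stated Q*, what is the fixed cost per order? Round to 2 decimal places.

$329.06

Since Q* = (2DS/H)^½, squaring gives Q*²·H = 2DS.
S = Q²H / (2D) = 1,469² × 9.5 / (2 × 31,150) = 329.0631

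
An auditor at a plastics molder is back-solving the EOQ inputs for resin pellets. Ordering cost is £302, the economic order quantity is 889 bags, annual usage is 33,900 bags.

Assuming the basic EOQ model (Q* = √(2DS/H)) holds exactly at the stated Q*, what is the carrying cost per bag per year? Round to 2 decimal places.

EOQ relation: Q² = 2DS/H, so rearrange for the unknown.
H = 2DS / Q² = 2 × 33,900 × 302 / 889² = 25.9080

£25.91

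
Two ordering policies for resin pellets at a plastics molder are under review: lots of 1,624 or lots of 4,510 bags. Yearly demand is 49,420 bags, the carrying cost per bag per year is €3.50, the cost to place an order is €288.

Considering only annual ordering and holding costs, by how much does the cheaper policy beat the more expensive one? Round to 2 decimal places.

For each Q, cost = (D/Q)·S + (Q/2)·H.
TC(1,624) = (49,420/1,624)×288 + (1,624/2)×3.5 = €11,606.14
TC(4,510) = (49,420/4,510)×288 + (4,510/2)×3.5 = €11,048.37
Lots of 4,510 are cheaper by €557.77.

€557.77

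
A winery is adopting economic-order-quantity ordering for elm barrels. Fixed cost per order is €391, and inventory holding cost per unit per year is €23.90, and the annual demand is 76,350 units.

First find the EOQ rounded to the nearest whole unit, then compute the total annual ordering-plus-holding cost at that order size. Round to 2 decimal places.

€37,775.21

Optimal lot size Q* = (2 × 76,350 × €391 / €23.9)^½ ≈ 1,580.55 → Q = 1,581 units
Orders/yr = 76,350/1,581 = 48.292; ordering cost = 48.292 × €391 = €18,882.26
Average inventory = 1,581/2 = 790.5; holding cost = 790.5 × €23.9 = €18,892.95
Total = €18,882.26 + €18,892.95 = €37,775.21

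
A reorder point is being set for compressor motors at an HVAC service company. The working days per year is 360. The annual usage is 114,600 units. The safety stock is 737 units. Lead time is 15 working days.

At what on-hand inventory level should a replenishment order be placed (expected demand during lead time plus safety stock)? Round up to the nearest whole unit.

5,512 units

Daily demand d = 114,600 / 360 = 318.333 units/day
Demand during lead time = 318.333 × 15 = 4,775.00
Reorder point = 4,775.00 + 737 = 5,512.00 → round up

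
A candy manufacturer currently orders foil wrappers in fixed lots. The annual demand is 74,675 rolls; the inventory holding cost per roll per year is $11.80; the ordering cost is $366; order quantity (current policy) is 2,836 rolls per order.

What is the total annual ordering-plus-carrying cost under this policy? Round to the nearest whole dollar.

$26,370

Ordering: D/Q × S = 74,675/2,836 × $366 = $9,637.18
Holding:  Q/2 × H = 2,836/2 × $11.8 = $16,732.40
Total = $9,637.18 + $16,732.40 = $26,369.58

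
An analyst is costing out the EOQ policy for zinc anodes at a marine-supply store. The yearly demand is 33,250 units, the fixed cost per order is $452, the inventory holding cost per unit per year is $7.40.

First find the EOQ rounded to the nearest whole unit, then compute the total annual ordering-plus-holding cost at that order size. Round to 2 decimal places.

2DS/H = 2·33,250·452/7.4 = 4,061,891.89
EOQ = √4,061,891.89 ≈ 2,015.41 → Q = 2,015 units
Ordering: D/Q × S = 33,250/2,015 × $452 = $7,458.56
Holding:  Q/2 × H = 2,015/2 × $7.4 = $7,455.50
Total = $7,458.56 + $7,455.50 = $14,914.06

$14,914.06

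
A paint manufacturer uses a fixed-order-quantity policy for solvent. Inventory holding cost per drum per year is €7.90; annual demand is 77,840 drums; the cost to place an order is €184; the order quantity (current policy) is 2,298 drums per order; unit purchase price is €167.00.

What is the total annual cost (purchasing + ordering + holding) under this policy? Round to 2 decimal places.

Orders/yr = 77,840/2,298 = 33.873; ordering cost = 33.873 × €184 = €6,232.62
Average inventory = 2,298/2 = 1149; holding cost = 1149 × €7.9 = €9,077.10
Purchase cost = D·C = 77,840 × 167 = €12,999,280.00
Total = €6,232.62 + €9,077.10 + €12,999,280.00 = €13,014,589.72

€13,014,589.72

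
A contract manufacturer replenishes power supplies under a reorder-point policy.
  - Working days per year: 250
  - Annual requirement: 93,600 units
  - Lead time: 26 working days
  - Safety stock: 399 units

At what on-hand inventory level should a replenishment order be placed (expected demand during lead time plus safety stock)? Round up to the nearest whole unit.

Daily demand d = 93,600 / 250 = 374.400 units/day
Demand during lead time = 374.400 × 26 = 9,734.40
Reorder point = 9,734.40 + 399 = 10,133.40 → round up

10,134 units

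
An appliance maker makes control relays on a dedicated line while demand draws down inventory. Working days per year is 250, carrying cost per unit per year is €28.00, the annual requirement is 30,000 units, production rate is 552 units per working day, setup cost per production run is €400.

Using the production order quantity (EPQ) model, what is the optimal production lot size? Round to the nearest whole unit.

1,047 units

d = 30,000/250 = 120.0000 units/day;  effective holding cost H(1 − d/p) = 28·(1 − 120.0000/552) = 21.91304
Q* = √(2DS / H_eff) = √(2·30,000·400 / 21.91304) ≈ 1,046.54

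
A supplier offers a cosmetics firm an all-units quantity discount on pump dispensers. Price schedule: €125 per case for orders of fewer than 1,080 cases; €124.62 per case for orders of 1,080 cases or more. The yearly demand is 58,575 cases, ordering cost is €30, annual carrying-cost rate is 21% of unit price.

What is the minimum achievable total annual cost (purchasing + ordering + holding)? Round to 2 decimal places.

H₁ = 21%×€125 = €26.2500;  H₂ = 21%×€124.62 = €26.1702
EOQ₁ = √(2×58,575×30/26.2500) = 365.90  (< 1,080, feasible at tier 1)
EOQ₂ = √(2×58,575×30/26.1702) = 366.46  (< 1,080 → use Q = 1,080 at tier-2 price)
TC(tier 1 (EOQ₁), Q≈365.9) = €7,331,479.98
TC(tier 2, Q≈1,080.0) = €7,315,375.49
Minimum at tier 2: €7,315,375.49

€7,315,375.49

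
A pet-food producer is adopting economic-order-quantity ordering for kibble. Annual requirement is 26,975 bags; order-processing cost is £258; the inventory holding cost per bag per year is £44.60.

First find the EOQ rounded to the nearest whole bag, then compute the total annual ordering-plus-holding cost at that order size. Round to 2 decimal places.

Optimal lot size Q* = (2 × 26,975 × £258 / £44.6)^½ ≈ 558.65 → Q = 559 bags
Ordering: D/Q × S = 26,975/559 × £258 = £12,450.00
Holding:  Q/2 × H = 559/2 × £44.6 = £12,465.70
Total = £12,450.00 + £12,465.70 = £24,915.70

£24,915.70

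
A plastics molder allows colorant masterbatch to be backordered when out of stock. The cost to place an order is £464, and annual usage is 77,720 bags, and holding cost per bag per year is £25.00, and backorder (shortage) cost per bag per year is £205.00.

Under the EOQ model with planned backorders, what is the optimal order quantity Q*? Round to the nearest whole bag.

1,799 bags

Q* = √(2DS/H) · √((H + b)/b)
   = √(2 × 77,720 × 464 / 25) · √((25 + 205) / 205)
   = 1,698.519 × 1.0592 ≈ 1,799.11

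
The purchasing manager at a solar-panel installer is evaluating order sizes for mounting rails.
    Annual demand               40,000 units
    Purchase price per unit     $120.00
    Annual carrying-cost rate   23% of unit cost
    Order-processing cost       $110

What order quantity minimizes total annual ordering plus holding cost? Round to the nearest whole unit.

565 units

Carrying cost H = $120 × 23% = $27.6000/unit/yr
Q* = √(2·D·S / H) = √(2·40,000·110 / 27.6) = √318,840.6 ≈ 564.66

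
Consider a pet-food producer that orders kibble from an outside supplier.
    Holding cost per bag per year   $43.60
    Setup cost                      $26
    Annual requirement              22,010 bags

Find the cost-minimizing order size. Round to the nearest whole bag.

Optimal lot size Q* = (2 × 22,010 × $26 / $43.6)^½ ≈ 162.02

162 bags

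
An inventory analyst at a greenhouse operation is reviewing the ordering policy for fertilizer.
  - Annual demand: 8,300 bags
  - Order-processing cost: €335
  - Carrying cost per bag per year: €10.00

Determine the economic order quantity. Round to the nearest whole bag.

Q* = √(2·D·S / H) = √(2·8,300·335 / 10) = √556,100.0 ≈ 745.72

746 bags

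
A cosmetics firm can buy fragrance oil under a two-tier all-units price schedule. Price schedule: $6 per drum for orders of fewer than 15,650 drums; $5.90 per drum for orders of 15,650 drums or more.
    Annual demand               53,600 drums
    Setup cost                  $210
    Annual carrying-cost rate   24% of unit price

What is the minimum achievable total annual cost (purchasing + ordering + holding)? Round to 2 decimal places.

H₁ = 24%×$6 = $1.4400;  H₂ = 24%×$5.90 = $1.4160
EOQ₁ = √(2×53,600×210/1.4400) = 3,953.90  (< 15,650, feasible at tier 1)
EOQ₂ = √(2×53,600×210/1.4160) = 3,987.27  (< 15,650 → use Q = 15,650 at tier-2 price)
TC(tier 1 (EOQ₁), Q≈3,953.9) = $327,293.62
TC(tier 2, Q≈15,650.0) = $328,039.43
Minimum at tier 1 (EOQ₁): $327,293.62

$327,293.62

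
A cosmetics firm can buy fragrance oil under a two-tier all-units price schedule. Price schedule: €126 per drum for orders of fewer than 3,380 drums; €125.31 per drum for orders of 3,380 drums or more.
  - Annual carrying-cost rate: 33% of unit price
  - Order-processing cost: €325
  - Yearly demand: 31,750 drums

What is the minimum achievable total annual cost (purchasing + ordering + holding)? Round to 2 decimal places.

H₁ = 33%×€126 = €41.5800;  H₂ = 33%×€125.31 = €41.3523
EOQ₁ = √(2×31,750×325/41.5800) = 704.51  (< 3,380, feasible at tier 1)
EOQ₂ = √(2×31,750×325/41.3523) = 706.45  (< 3,380 → use Q = 3,380 at tier-2 price)
TC(tier 1 (EOQ₁), Q≈704.5) = €4,029,793.47
TC(tier 2, Q≈3,380.0) = €4,051,530.77
Minimum at tier 1 (EOQ₁): €4,029,793.47

€4,029,793.47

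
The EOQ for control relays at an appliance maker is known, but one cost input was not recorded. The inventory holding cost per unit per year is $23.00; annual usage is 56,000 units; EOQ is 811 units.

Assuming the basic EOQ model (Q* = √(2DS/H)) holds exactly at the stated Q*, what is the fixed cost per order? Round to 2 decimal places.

EOQ relation: Q² = 2DS/H, so rearrange for the unknown.
S = Q²H / (2D) = 811² × 23 / (2 × 56,000) = 135.0677

$135.07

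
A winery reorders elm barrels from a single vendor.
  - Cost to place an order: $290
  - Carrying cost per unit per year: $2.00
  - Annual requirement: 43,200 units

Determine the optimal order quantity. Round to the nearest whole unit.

Q* = √(2·D·S / H) = √(2·43,200·290 / 2) = √12,528,000.0 ≈ 3,539.49

3,539 units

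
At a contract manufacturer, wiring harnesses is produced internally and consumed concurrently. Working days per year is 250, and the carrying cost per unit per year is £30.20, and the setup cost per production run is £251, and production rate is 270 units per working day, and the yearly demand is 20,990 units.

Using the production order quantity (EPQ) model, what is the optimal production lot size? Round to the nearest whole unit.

Daily demand d = 20,990/250 = 83.960; p = 270; 1 − d/p = 0.68904
EPQ = √(2DS / (H(1 − d/p)))
    = √(2 × 20,990 × 251 / (30.2 × 0.68904)) ≈ 711.60

712 units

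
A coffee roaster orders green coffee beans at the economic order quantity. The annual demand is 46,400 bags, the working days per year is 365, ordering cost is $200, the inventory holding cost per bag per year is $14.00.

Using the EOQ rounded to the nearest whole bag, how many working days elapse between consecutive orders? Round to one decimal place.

2DS/H = 2·46,400·200/14 = 1,325,714.29
EOQ = √1,325,714.29 ≈ 1,151.40 → Q = 1,151 bags
Days between orders = 365 / (D/Q) = 365 / 40.313 ≈ 9.054

9.1 days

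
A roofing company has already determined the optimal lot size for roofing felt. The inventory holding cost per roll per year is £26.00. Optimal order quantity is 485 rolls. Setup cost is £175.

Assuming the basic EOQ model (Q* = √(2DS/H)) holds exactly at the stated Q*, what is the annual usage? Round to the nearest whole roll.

From Q* = √(2DS/H) ⇒ Q*² = 2DS/H.
D = Q²H / (2S) = 485² × 26 / (2 × 175) = 17,473.86

17,474 rolls per year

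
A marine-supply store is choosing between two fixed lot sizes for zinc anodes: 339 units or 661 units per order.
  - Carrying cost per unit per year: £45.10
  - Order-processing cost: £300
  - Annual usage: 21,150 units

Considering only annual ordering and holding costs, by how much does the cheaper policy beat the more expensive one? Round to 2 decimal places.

£1,856.62

For each Q, cost = (D/Q)·S + (Q/2)·H.
TC(339) = (21,150/339)×300 + (339/2)×45.1 = £26,361.26
TC(661) = (21,150/661)×300 + (661/2)×45.1 = £24,504.64
|ΔTC| = |£26,361.26 − £24,504.64| = £1,856.62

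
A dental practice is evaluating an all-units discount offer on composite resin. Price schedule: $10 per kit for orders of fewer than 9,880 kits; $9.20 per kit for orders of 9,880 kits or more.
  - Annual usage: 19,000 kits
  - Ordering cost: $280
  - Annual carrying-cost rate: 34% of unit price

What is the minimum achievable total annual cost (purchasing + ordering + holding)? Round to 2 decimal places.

$190,790.78

H₁ = 34%×$10 = $3.4000;  H₂ = 34%×$9.20 = $3.1280
EOQ₁ = √(2×19,000×280/3.4000) = 1,769.01  (< 9,880, feasible at tier 1)
EOQ₂ = √(2×19,000×280/3.1280) = 1,844.32  (< 9,880 → use Q = 9,880 at tier-2 price)
TC(tier 1 (EOQ₁), Q≈1,769.0) = $196,014.65
TC(tier 2, Q≈9,880.0) = $190,790.78
Minimum at tier 2: $190,790.78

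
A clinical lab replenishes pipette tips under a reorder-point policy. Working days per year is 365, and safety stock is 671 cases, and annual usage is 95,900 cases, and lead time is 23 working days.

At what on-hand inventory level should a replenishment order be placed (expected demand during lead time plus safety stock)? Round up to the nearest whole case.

Daily demand d = 95,900 / 365 = 262.740 cases/day
Demand during lead time = 262.740 × 23 = 6,043.01
Reorder point = 6,043.01 + 671 = 6,714.01 → round up

6,715 cases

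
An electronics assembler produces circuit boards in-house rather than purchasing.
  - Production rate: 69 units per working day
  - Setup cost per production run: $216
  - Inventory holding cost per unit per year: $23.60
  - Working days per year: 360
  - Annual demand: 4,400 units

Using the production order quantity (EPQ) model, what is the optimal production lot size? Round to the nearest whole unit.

d = 4,400/360 = 12.2222 units/day;  effective holding cost H(1 − d/p) = 23.6·(1 − 12.2222/69) = 19.41965
Q* = √(2DS / H_eff) = √(2·4,400·216 / 19.41965) ≈ 312.86

313 units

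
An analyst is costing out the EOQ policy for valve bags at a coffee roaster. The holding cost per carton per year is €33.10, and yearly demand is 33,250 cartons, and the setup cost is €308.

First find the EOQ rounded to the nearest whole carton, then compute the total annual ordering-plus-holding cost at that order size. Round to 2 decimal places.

EOQ = √(2DS/H) = √(2 × 33,250 × 308 / 33.1)
    = √(618,791.54) ≈ 786.63 → Q = 787 cartons
Orders/yr = 33,250/787 = 42.249; ordering cost = 42.249 × €308 = €13,012.71
Average inventory = 787/2 = 393.5; holding cost = 393.5 × €33.1 = €13,024.85
Total = €13,012.71 + €13,024.85 = €26,037.56

€26,037.56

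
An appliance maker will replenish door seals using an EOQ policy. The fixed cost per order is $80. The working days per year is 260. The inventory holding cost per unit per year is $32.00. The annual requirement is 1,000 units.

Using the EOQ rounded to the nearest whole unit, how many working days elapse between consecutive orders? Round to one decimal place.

Optimal lot size Q* = (2 × 1,000 × $80 / $32)^½ ≈ 70.71 → Q = 71 units
T = Q/D × 260 days = 71/1,000 × 260 = 18.460 days

18.5 days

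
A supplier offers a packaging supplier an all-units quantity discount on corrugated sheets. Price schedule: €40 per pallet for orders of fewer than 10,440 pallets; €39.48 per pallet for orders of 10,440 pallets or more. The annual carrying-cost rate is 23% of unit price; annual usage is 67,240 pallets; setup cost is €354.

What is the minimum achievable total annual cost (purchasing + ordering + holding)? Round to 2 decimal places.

H₁ = 23%×€40 = €9.2000;  H₂ = 23%×€39.48 = €9.0804
EOQ₁ = √(2×67,240×354/9.2000) = 2,274.77  (< 10,440, feasible at tier 1)
EOQ₂ = √(2×67,240×354/9.0804) = 2,289.70  (< 10,440 → use Q = 10,440 at tier-2 price)
TC(tier 1 (EOQ₁), Q≈2,274.8) = €2,710,527.84
TC(tier 2, Q≈10,440.0) = €2,704,314.87
Minimum at tier 2: €2,704,314.87

€2,704,314.87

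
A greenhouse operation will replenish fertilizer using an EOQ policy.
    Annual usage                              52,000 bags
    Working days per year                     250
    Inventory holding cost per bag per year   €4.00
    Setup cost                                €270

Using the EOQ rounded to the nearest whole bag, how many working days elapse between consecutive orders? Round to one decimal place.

Q* = √(2·D·S / H) = √(2·52,000·270 / 4) = √7,020,000.0 ≈ 2,649.53 → Q = 2,650 bags
T = Q/D × 250 days = 2,650/52,000 × 250 = 12.740 days

12.7 days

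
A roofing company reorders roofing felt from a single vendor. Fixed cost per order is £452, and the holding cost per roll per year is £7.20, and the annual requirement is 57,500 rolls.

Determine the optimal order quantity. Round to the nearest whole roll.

2,687 rolls

EOQ = √(2DS/H) = √(2 × 57,500 × 452 / 7.2)
    = √(7,219,444.44) ≈ 2,686.90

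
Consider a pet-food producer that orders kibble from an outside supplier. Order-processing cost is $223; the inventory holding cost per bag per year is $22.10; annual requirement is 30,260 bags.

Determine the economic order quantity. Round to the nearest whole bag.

Optimal lot size Q* = (2 × 30,260 × $223 / $22.1)^½ ≈ 781.46

781 bags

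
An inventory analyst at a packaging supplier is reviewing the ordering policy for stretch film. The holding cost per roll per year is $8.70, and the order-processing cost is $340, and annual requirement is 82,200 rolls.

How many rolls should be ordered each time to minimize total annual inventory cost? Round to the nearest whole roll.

Optimal lot size Q* = (2 × 82,200 × $340 / $8.7)^½ ≈ 2,534.72

2,535 rolls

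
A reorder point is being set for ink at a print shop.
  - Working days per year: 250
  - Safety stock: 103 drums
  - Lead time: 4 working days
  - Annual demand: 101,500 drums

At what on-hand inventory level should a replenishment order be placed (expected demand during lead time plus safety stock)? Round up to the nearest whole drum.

1,727 drums

Daily demand d = 101,500 / 250 = 406.000 drums/day
Demand during lead time = 406.000 × 4 = 1,624.00
Reorder point = 1,624.00 + 103 = 1,727.00 → round up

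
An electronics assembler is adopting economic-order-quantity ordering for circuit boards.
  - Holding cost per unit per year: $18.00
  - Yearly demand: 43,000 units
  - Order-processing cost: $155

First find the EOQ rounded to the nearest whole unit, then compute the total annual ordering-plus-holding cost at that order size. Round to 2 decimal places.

$15,490.00

Optimal lot size Q* = (2 × 43,000 × $155 / $18)^½ ≈ 860.56 → Q = 861 units
Orders/yr = 43,000/861 = 49.942; ordering cost = 49.942 × $155 = $7,741.00
Average inventory = 861/2 = 430.5; holding cost = 430.5 × $18 = $7,749.00
Total = $7,741.00 + $7,749.00 = $15,490.00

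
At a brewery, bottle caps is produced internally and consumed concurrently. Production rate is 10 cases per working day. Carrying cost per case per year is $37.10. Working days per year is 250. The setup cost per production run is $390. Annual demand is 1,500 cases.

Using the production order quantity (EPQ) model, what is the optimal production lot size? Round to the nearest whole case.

Daily demand d = 1,500/250 = 6.000; p = 10; 1 − d/p = 0.40000
EPQ = √(2DS / (H(1 − d/p)))
    = √(2 × 1,500 × 390 / (37.1 × 0.40000)) ≈ 280.79

281 cases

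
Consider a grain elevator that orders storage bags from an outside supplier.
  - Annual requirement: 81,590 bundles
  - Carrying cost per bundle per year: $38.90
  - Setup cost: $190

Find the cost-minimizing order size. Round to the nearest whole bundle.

Optimal lot size Q* = (2 × 81,590 × $190 / $38.9)^½ ≈ 892.76

893 bundles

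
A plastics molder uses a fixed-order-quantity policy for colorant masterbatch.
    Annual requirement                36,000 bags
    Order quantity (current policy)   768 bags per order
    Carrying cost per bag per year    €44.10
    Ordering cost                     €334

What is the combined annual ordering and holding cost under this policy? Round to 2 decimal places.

Orders/yr = 36,000/768 = 46.875; ordering cost = 46.875 × €334 = €15,656.25
Average inventory = 768/2 = 384; holding cost = 384 × €44.1 = €16,934.40
Total = €15,656.25 + €16,934.40 = €32,590.65

€32,590.65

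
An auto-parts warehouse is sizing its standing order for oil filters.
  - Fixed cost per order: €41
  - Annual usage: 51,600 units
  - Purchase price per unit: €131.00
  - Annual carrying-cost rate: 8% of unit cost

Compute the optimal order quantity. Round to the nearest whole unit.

Holding cost per unit per year: H = 8% × €131 = €10.4800
Q* = √(2·D·S / H) = √(2·51,600·41 / 10.48) = √403,740.5 ≈ 635.41

635 units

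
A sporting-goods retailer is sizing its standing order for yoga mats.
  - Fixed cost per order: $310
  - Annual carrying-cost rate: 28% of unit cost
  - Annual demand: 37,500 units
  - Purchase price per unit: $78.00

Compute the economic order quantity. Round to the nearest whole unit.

Carrying cost H = $78 × 28% = $21.8400/unit/yr
2DS/H = 2·37,500·310/21.84 = 1,064,560.44
EOQ = √1,064,560.44 ≈ 1,031.78

1,032 units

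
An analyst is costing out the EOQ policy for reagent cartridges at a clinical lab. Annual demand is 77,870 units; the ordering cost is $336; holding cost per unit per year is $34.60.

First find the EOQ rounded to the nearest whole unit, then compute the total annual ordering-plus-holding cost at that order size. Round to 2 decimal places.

EOQ = √(2DS/H) = √(2 × 77,870 × 336 / 34.6)
    = √(1,512,388.44) ≈ 1,229.79 → Q = 1,230 units
Annual ordering cost = (D/Q)·S = (77,870/1,230) × 336 = $21,271.80
Annual holding cost  = (Q/2)·H = (1,230/2) × 34.6 = $21,279.00
Total = $21,271.80 + $21,279.00 = $42,550.80

$42,550.80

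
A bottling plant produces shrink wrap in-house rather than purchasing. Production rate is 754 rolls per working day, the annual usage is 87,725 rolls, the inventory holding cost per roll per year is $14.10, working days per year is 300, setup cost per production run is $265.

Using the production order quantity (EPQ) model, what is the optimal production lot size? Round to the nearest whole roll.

2,321 rolls

Daily demand d = 87,725/300 = 292.417; p = 754; 1 − d/p = 0.61218
EPQ = √(2DS / (H(1 − d/p)))
    = √(2 × 87,725 × 265 / (14.1 × 0.61218)) ≈ 2,320.87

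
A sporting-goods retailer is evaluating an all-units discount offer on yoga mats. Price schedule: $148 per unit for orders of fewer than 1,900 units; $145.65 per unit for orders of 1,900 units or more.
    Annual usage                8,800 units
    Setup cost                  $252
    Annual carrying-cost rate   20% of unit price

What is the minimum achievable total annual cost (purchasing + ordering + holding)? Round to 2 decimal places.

$1,310,560.66

H₁ = 20%×$148 = $29.6000;  H₂ = 20%×$145.65 = $29.1300
EOQ₁ = √(2×8,800×252/29.6000) = 387.09  (< 1,900, feasible at tier 1)
EOQ₂ = √(2×8,800×252/29.1300) = 390.20  (< 1,900 → use Q = 1,900 at tier-2 price)
TC(tier 1 (EOQ₁), Q≈387.1) = $1,313,857.83
TC(tier 2, Q≈1,900.0) = $1,310,560.66
Minimum at tier 2: $1,310,560.66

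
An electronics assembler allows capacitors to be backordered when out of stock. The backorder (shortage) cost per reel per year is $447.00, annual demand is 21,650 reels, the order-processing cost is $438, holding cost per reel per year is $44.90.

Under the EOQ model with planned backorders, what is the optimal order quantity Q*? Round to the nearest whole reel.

682 reels

Basic EOQ = √(2·21,650·438/44.9) = 649.917
Backorder adjustment √((H+b)/b) = √((44.9+447)/447) = 1.0490
Q* = 649.917 × 1.0490 ≈ 681.78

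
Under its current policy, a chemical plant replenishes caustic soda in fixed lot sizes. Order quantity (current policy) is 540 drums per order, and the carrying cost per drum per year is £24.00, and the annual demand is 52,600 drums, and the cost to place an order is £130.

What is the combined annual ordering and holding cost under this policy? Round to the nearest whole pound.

£19,143

Annual ordering cost = (D/Q)·S = (52,600/540) × 130 = £12,662.96
Annual holding cost  = (Q/2)·H = (540/2) × 24 = £6,480.00
Total = £12,662.96 + £6,480.00 = £19,142.96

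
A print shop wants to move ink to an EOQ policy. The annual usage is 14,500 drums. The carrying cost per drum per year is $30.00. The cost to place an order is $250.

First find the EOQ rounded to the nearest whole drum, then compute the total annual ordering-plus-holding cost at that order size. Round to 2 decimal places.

Optimal lot size Q* = (2 × 14,500 × $250 / $30)^½ ≈ 491.60 → Q = 492 drums
Annual ordering cost = (D/Q)·S = (14,500/492) × 250 = $7,367.89
Annual holding cost  = (Q/2)·H = (492/2) × 30 = $7,380.00
Total = $7,367.89 + $7,380.00 = $14,747.89

$14,747.89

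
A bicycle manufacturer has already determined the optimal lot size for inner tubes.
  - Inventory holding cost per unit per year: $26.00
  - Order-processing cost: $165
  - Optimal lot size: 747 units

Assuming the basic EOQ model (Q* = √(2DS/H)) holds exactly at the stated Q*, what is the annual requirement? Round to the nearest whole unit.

43,964 units per year

Since Q* = (2DS/H)^½, squaring gives Q*²·H = 2DS.
D = Q²H / (2S) = 747² × 26 / (2 × 165) = 43,964.35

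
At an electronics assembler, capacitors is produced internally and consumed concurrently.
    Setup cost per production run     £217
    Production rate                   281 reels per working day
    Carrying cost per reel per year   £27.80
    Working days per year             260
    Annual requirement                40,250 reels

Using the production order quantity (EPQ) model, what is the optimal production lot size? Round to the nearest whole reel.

Daily demand d = 40,250/260 = 154.808; p = 281; 1 − d/p = 0.44908
EPQ = √(2DS / (H(1 − d/p)))
    = √(2 × 40,250 × 217 / (27.8 × 0.44908)) ≈ 1,182.88

1,183 reels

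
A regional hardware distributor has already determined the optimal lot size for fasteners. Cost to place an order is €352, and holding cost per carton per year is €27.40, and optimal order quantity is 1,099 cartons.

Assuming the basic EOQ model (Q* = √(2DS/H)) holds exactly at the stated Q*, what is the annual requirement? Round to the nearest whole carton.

From Q* = √(2DS/H) ⇒ Q*² = 2DS/H.
D = Q²H / (2S) = 1,099² × 27.4 / (2 × 352) = 47,008.16

47,008 cartons per year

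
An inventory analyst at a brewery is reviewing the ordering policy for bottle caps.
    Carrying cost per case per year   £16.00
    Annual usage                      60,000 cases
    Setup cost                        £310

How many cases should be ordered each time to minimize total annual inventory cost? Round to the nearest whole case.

1,525 cases

Q* = √(2·D·S / H) = √(2·60,000·310 / 16) = √2,325,000.0 ≈ 1,524.80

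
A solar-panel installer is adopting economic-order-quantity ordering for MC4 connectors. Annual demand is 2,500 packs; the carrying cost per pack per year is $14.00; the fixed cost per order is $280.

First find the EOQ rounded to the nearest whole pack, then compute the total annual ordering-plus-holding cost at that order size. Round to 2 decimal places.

$4,427.19

2DS/H = 2·2,500·280/14 = 100,000.00
EOQ = √100,000.00 ≈ 316.23 → Q = 316 packs
Ordering: D/Q × S = 2,500/316 × $280 = $2,215.19
Holding:  Q/2 × H = 316/2 × $14 = $2,212.00
Total = $2,215.19 + $2,212.00 = $4,427.19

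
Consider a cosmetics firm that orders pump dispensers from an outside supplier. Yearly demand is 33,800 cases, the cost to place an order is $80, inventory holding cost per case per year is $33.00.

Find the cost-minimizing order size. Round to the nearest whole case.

405 cases

EOQ = √(2DS/H) = √(2 × 33,800 × 80 / 33)
    = √(163,878.79) ≈ 404.82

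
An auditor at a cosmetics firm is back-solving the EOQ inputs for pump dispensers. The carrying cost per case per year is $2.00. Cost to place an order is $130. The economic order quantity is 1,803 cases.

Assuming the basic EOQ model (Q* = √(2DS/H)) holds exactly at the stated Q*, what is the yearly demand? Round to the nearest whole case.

25,006 cases per year

From Q* = √(2DS/H) ⇒ Q*² = 2DS/H.
D = Q²H / (2S) = 1,803² × 2 / (2 × 130) = 25,006.22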